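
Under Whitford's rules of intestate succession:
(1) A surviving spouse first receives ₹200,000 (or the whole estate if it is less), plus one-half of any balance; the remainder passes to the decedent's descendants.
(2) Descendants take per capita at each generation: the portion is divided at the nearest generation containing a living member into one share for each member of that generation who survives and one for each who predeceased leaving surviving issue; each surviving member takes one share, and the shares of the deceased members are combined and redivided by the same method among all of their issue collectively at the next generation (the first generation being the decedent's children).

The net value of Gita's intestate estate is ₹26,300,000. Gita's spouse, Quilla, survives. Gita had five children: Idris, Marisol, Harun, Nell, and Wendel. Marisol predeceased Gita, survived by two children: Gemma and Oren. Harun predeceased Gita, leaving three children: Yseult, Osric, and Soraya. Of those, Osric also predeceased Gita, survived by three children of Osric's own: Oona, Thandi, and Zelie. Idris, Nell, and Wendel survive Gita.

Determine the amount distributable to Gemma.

Gemma receives ₹1,044,000.

Quilla first takes ₹200,000, leaving a balance of ₹26,100,000. Quilla then takes one-half of the balance (₹13,050,000), for a total of ₹13,250,000. The remaining ₹13,050,000 passes to the descendants.
The descendants' portion (₹13,050,000) is divided at the children's generation into 5 shares of ₹2,610,000. Idris, Nell, and Wendel each take ₹2,610,000. The 2 shares of the deceased (Marisol and Harun) are combined into a pool of ₹5,220,000.
That pool (₹5,220,000) is divided at the grandchildren's generation into 5 shares of ₹1,044,000. Gemma, Oren, Yseult, and Soraya each take ₹1,044,000. The remaining share for the deceased Osric (₹1,044,000) is carried to the next generation.
That pool (₹1,044,000) is divided at the great-grandchildren's generation equally among Oona, Thandi, and Zelie: ₹348,000 each.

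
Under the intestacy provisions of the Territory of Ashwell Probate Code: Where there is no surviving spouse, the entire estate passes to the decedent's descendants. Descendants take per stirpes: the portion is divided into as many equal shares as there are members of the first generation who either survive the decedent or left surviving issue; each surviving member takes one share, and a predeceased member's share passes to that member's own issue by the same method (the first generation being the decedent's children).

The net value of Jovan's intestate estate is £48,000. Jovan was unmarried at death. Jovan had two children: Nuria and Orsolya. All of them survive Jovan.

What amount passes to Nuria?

The entire £48,000 passes to the descendants.
That amount (£48,000) is divided into 2 shares of £24,000: Nuria and Orsolya each take £24,000.

Nuria receives £24,000.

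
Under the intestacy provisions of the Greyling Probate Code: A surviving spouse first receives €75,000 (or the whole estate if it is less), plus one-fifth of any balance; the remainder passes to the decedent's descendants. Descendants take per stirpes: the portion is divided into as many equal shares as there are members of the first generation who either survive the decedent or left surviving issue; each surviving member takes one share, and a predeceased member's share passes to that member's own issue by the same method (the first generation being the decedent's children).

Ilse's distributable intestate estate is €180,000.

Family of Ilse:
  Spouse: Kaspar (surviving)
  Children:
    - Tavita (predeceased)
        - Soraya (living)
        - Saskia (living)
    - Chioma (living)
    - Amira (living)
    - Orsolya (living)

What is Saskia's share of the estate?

Saskia receives €10,500.

Kaspar first takes €75,000, leaving a balance of €105,000. Kaspar then takes one-fifth of the balance (€21,000), for a total of €96,000. The remaining €84,000 passes to the descendants.
The descendants' portion (€84,000) is divided into 4 shares of €21,000: Chioma, Amira, and Orsolya each take €21,000; Tavita's €21,000 share passes to Tavita's issue.
Tavita's share (€21,000) is divided into 2 shares of €10,500: Soraya and Saskia each take €10,500.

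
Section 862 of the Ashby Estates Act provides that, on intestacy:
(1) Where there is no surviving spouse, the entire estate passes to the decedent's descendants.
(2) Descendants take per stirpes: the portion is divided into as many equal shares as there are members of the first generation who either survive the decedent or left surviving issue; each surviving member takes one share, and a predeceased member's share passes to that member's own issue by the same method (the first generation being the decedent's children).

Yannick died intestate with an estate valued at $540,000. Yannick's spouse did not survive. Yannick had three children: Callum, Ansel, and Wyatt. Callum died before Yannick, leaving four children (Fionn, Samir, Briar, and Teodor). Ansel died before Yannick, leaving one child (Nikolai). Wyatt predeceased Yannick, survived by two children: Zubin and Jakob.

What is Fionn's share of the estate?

The entire $540,000 passes to the descendants.
That amount ($540,000) is divided into 3 shares of $180,000: Callum's $180,000 share passes to Callum's issue; Ansel's $180,000 share passes to Ansel's issue; Wyatt's $180,000 share passes to Wyatt's issue.
Callum's share ($180,000) is divided into 4 shares of $45,000: Fionn, Samir, Briar, and Teodor each take $45,000.
Ansel's share ($180,000) passes entirely to Nikolai.
Wyatt's share ($180,000) is divided into 2 shares of $90,000: Zubin and Jakob each take $90,000.

Fionn receives $45,000.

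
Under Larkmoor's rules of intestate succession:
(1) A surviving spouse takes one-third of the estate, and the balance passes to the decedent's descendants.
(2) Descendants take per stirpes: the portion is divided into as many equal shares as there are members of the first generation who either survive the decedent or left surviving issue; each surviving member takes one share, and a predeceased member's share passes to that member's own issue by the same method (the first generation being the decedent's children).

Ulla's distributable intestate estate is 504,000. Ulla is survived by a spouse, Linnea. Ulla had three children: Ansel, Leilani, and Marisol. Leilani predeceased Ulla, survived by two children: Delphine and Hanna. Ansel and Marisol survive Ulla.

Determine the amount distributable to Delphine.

Linnea takes one-third of 504,000 = 168,000. The remaining 336,000 passes to the descendants.
The descendants' portion (336,000) is divided into 3 shares of 112,000: Ansel and Marisol each take 112,000; Leilani's 112,000 share passes to Leilani's issue.
Leilani's share (112,000) is divided into 2 shares of 56,000: Delphine and Hanna each take 56,000.

Delphine receives 56,000.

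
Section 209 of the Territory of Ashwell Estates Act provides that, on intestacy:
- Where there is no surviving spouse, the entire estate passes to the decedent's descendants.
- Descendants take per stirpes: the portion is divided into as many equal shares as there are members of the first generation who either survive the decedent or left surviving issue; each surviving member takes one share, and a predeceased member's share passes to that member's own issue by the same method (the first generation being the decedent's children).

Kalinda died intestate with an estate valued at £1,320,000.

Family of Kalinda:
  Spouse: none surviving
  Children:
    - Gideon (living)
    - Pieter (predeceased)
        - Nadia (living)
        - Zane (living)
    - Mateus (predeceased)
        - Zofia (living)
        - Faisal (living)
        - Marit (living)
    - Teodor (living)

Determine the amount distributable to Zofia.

The entire £1,320,000 passes to the descendants.
That amount (£1,320,000) is divided into 4 shares of £330,000: Gideon and Teodor each take £330,000; Pieter's £330,000 share passes to Pieter's issue; Mateus's £330,000 share passes to Mateus's issue.
Pieter's share (£330,000) is divided into 2 shares of £165,000: Nadia and Zane each take £165,000.
Mateus's share (£330,000) is divided into 3 shares of £110,000: Zofia, Faisal, and Marit each take £110,000.

Zofia receives £110,000.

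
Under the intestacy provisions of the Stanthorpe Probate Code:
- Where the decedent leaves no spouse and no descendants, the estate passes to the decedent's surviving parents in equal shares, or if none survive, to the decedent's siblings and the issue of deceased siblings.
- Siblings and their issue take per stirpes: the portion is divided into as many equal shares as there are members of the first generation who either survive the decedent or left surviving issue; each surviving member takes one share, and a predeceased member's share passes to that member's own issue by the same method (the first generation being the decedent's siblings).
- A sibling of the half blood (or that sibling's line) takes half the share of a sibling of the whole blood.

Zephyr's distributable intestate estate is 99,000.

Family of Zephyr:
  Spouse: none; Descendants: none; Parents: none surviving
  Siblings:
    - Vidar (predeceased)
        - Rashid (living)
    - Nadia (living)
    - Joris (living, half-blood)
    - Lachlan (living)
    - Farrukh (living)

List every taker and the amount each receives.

The entire 99,000 passes to the siblings and their issue.
Counting each half-blood sibling's line as half a unit, there are 9/2 units in 99,000, so one unit is 22,000. Whole-blood lines (Vidar, Nadia, Lachlan, and Farrukh) take 22,000 each; half-blood lines (Joris) take 11,000 each.
Vidar's share (22,000) passes entirely to Rashid.

Rashid: 22,000; Nadia: 22,000; Joris: 11,000; Lachlan: 22,000; Farrukh: 22,000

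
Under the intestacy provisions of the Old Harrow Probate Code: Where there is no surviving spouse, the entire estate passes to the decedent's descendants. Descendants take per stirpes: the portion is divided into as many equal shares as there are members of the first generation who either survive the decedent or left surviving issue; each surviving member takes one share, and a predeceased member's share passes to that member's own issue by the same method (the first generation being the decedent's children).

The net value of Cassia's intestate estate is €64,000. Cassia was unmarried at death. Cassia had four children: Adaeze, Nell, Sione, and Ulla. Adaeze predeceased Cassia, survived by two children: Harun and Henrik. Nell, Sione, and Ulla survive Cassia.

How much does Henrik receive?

Henrik receives €8,000.

The entire €64,000 passes to the descendants.
That amount (€64,000) is divided into 4 shares of €16,000: Nell, Sione, and Ulla each take €16,000; Adaeze's €16,000 share passes to Adaeze's issue.
Adaeze's share (€16,000) is divided into 2 shares of €8,000: Harun and Henrik each take €8,000.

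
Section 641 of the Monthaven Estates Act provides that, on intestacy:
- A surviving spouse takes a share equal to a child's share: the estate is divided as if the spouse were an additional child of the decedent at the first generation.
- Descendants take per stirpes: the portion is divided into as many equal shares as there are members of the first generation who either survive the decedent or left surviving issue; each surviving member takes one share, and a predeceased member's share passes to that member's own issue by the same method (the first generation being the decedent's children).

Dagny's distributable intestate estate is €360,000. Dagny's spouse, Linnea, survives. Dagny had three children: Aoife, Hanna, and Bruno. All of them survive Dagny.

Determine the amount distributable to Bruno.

The spouse counts as an additional share at the children's level, so there are 4 primary shares of €90,000. Linnea takes one such share (€90,000).
The children's combined portion (€270,000) is divided into 3 shares of €90,000: Aoife, Hanna, and Bruno each take €90,000.

Bruno receives €90,000.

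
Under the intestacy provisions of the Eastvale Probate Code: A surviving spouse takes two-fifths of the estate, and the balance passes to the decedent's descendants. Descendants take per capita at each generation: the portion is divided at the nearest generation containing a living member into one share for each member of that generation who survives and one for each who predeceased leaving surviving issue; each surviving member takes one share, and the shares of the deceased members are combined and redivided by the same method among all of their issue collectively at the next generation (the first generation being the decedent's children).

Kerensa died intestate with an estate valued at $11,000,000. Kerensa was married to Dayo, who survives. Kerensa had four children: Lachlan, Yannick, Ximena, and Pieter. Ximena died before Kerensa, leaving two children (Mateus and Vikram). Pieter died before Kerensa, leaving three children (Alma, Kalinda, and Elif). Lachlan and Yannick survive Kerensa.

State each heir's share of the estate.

Dayo takes two-fifths of $11,000,000 = $4,400,000. The remaining $6,600,000 passes to the descendants.
The descendants' portion ($6,600,000) is divided at the children's generation into 4 shares of $1,650,000. Lachlan and Yannick each take $1,650,000. The 2 shares of the deceased (Ximena and Pieter) are combined into a pool of $3,300,000.
That pool ($3,300,000) is divided at the grandchildren's generation equally among Mateus, Vikram, Alma, Kalinda, and Elif: $660,000 each.

Dayo: $4,400,000; Lachlan: $1,650,000; Yannick: $1,650,000; Mateus: $660,000; Vikram: $660,000; Alma: $660,000; Kalinda: $660,000; Elif: $660,000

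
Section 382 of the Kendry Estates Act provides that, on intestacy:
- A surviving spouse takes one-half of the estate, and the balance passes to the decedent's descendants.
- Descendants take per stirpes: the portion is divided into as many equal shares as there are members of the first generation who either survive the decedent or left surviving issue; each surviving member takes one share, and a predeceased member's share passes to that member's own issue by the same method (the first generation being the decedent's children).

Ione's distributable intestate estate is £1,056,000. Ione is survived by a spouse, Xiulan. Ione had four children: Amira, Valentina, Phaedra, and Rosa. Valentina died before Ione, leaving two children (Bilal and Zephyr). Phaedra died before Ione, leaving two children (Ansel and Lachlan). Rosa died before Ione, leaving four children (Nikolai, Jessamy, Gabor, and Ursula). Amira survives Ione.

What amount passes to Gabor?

Gabor receives £33,000.

Xiulan takes one-half of £1,056,000 = £528,000. The remaining £528,000 passes to the descendants.
The descendants' portion (£528,000) is divided into 4 shares of £132,000: Amira takes £132,000; Valentina's £132,000 share passes to Valentina's issue; Phaedra's £132,000 share passes to Phaedra's issue; Rosa's £132,000 share passes to Rosa's issue.
Valentina's share (£132,000) is divided into 2 shares of £66,000: Bilal and Zephyr each take £66,000.
Phaedra's share (£132,000) is divided into 2 shares of £66,000: Ansel and Lachlan each take £66,000.
Rosa's share (£132,000) is divided into 4 shares of £33,000: Nikolai, Jessamy, Gabor, and Ursula each take £33,000.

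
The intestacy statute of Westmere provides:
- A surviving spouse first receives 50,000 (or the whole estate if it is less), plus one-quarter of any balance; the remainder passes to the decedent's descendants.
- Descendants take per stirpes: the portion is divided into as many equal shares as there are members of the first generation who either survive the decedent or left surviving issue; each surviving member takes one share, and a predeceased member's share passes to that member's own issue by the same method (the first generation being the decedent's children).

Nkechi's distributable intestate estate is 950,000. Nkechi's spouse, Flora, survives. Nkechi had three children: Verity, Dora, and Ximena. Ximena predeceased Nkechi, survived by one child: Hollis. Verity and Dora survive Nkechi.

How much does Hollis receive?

Hollis receives 225,000.

Flora first takes 50,000, leaving a balance of 900,000. Flora then takes one-quarter of the balance (225,000), for a total of 275,000. The remaining 675,000 passes to the descendants.
The descendants' portion (675,000) is divided into 3 shares of 225,000: Verity and Dora each take 225,000; Ximena's 225,000 share passes to Ximena's issue.
Ximena's share (225,000) passes entirely to Hollis.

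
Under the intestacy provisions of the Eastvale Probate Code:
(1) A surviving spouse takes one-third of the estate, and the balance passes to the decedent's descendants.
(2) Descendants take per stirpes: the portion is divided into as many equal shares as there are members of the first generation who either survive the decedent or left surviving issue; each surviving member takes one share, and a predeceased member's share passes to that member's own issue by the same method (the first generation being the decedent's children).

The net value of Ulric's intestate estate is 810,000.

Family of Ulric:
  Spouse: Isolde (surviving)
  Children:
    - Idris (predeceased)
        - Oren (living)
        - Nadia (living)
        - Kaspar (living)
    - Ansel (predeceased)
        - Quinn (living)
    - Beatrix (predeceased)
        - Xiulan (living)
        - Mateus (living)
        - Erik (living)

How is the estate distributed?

Isolde: 270,000; Oren: 60,000; Nadia: 60,000; Kaspar: 60,000; Quinn: 180,000; Xiulan: 60,000; Mateus: 60,000; Erik: 60,000

Isolde takes one-third of 810,000 = 270,000. The remaining 540,000 passes to the descendants.
The descendants' portion (540,000) is divided into 3 shares of 180,000: Idris's 180,000 share passes to Idris's issue; Ansel's 180,000 share passes to Ansel's issue; Beatrix's 180,000 share passes to Beatrix's issue.
Idris's share (180,000) is divided into 3 shares of 60,000: Oren, Nadia, and Kaspar each take 60,000.
Ansel's share (180,000) passes entirely to Quinn.
Beatrix's share (180,000) is divided into 3 shares of 60,000: Xiulan, Mateus, and Erik each take 60,000.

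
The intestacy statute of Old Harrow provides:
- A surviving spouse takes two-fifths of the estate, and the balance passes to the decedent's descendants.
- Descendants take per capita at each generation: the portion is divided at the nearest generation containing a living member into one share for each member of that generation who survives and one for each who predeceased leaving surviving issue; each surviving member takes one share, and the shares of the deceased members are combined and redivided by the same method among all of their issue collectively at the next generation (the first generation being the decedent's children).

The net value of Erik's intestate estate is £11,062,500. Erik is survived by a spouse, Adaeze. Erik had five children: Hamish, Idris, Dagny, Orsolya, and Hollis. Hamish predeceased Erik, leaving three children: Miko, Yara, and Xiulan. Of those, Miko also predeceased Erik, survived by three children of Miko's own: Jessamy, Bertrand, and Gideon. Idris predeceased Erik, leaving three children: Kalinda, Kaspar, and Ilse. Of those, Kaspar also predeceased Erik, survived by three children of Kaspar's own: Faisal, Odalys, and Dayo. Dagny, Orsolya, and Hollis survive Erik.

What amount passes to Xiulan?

Xiulan receives £442,500.

Adaeze takes two-fifths of £11,062,500 = £4,425,000. The remaining £6,637,500 passes to the descendants.
The descendants' portion (£6,637,500) is divided at the children's generation into 5 shares of £1,327,500. Dagny, Orsolya, and Hollis each take £1,327,500. The 2 shares of the deceased (Hamish and Idris) are combined into a pool of £2,655,000.
That pool (£2,655,000) is divided at the grandchildren's generation into 6 shares of £442,500. Yara, Xiulan, Kalinda, and Ilse each take £442,500. The 2 shares of the deceased (Miko and Kaspar) are combined into a pool of £885,000.
That pool (£885,000) is divided at the great-grandchildren's generation equally among Jessamy, Bertrand, Gideon, Faisal, Odalys, and Dayo: £147,500 each.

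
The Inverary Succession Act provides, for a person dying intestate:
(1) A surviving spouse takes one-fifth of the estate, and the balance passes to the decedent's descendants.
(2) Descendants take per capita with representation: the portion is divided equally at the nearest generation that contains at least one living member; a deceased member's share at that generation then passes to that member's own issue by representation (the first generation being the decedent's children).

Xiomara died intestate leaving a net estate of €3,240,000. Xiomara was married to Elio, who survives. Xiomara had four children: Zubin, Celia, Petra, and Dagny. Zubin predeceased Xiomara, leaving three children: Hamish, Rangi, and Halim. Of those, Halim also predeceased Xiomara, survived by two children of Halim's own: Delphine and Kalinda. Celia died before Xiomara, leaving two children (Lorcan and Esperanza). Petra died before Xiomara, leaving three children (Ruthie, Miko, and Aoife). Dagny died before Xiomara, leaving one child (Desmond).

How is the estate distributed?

Elio: €648,000; Hamish: €288,000; Rangi: €288,000; Delphine: €144,000; Kalinda: €144,000; Lorcan: €288,000; Esperanza: €288,000; Ruthie: €288,000; Miko: €288,000; Aoife: €288,000; Desmond: €288,000

Elio takes one-fifth of €3,240,000 = €648,000. The remaining €2,592,000 passes to the descendants.
No child survives, so the initial division is made at the grandchildren's generation.
The descendants' portion (€2,592,000) is divided into 9 shares of €288,000: Hamish, Rangi, Lorcan, Esperanza, Ruthie, Miko, Aoife, and Desmond each take €288,000; Halim's €288,000 share passes to Halim's issue.
Halim's share (€288,000) is divided into 2 shares of €144,000: Delphine and Kalinda each take €144,000.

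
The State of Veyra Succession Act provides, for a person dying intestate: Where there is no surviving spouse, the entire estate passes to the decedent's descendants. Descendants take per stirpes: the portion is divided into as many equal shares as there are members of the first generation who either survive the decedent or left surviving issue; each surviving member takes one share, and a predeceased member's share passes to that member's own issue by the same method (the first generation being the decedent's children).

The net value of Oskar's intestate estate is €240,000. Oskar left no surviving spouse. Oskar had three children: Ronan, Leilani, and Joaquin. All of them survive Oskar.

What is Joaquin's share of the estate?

The entire €240,000 passes to the descendants.
That amount (€240,000) is divided into 3 shares of €80,000: Ronan, Leilani, and Joaquin each take €80,000.

Joaquin receives €80,000.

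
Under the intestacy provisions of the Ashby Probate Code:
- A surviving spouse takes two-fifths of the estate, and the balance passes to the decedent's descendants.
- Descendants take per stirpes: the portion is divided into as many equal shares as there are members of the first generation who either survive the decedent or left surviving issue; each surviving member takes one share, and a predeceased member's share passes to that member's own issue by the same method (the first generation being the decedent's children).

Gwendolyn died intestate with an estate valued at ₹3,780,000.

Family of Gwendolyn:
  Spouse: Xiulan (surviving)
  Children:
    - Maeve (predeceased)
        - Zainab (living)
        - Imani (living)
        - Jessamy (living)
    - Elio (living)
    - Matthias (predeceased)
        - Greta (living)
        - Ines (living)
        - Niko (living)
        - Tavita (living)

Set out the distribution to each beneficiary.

Xiulan takes two-fifths of ₹3,780,000 = ₹1,512,000. The remaining ₹2,268,000 passes to the descendants.
The descendants' portion (₹2,268,000) is divided into 3 shares of ₹756,000: Elio takes ₹756,000; Maeve's ₹756,000 share passes to Maeve's issue; Matthias's ₹756,000 share passes to Matthias's issue.
Maeve's share (₹756,000) is divided into 3 shares of ₹252,000: Zainab, Imani, and Jessamy each take ₹252,000.
Matthias's share (₹756,000) is divided into 4 shares of ₹189,000: Greta, Ines, Niko, and Tavita each take ₹189,000.

Xiulan: ₹1,512,000; Zainab: ₹252,000; Imani: ₹252,000; Jessamy: ₹252,000; Elio: ₹756,000; Greta: ₹189,000; Ines: ₹189,000; Niko: ₹189,000; Tavita: ₹189,000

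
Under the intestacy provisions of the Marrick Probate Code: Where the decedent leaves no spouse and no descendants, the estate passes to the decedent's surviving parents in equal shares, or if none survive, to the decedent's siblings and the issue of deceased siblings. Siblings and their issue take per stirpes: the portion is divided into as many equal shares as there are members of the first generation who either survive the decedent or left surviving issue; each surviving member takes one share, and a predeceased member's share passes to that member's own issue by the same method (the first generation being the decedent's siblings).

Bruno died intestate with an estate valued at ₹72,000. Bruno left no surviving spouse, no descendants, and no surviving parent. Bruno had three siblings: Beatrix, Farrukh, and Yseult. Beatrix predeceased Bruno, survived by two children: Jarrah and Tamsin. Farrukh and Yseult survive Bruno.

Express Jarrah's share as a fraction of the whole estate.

Jarrah receives 1/6 of the estate.

The entire ₹72,000 passes to the siblings and their issue.
That amount (₹72,000) is divided into 3 shares of ₹24,000: Farrukh and Yseult each take ₹24,000; Beatrix's ₹24,000 share passes to Beatrix's issue.
Beatrix's share (₹24,000) is divided into 2 shares of ₹12,000: Jarrah and Tamsin each take ₹12,000.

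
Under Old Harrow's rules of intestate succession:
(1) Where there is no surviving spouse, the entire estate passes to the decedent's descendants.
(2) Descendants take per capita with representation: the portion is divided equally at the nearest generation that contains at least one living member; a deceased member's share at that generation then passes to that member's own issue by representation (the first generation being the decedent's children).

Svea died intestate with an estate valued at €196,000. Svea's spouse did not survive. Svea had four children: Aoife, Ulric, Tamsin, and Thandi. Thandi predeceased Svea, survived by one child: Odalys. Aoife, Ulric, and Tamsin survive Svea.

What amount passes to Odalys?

The entire €196,000 passes to the descendants.
That amount (€196,000) is divided into 4 shares of €49,000: Aoife, Ulric, and Tamsin each take €49,000; Thandi's €49,000 share passes to Thandi's issue.
Thandi's share (€49,000) passes entirely to Odalys.

Odalys receives €49,000.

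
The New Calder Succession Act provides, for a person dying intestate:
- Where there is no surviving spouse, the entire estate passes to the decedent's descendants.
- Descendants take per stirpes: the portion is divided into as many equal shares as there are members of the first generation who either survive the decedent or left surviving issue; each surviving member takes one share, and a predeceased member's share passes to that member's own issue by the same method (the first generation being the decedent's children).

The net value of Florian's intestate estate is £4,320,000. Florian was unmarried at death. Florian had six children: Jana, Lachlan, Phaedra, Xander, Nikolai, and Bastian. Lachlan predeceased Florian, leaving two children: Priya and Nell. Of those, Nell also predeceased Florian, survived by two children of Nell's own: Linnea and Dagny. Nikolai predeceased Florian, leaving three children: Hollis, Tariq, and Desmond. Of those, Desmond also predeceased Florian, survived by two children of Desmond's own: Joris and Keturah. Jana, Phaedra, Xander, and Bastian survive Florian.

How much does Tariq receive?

The entire £4,320,000 passes to the descendants.
That amount (£4,320,000) is divided into 6 shares of £720,000: Jana, Phaedra, Xander, and Bastian each take £720,000; Lachlan's £720,000 share passes to Lachlan's issue; Nikolai's £720,000 share passes to Nikolai's issue.
Lachlan's share (£720,000) is divided into 2 shares of £360,000: Priya takes £360,000; Nell's £360,000 share passes to Nell's issue.
Nell's share (£360,000) is divided into 2 shares of £180,000: Linnea and Dagny each take £180,000.
Nikolai's share (£720,000) is divided into 3 shares of £240,000: Hollis and Tariq each take £240,000; Desmond's £240,000 share passes to Desmond's issue.
Desmond's share (£240,000) is divided into 2 shares of £120,000: Joris and Keturah each take £120,000.

Tariq receives £240,000.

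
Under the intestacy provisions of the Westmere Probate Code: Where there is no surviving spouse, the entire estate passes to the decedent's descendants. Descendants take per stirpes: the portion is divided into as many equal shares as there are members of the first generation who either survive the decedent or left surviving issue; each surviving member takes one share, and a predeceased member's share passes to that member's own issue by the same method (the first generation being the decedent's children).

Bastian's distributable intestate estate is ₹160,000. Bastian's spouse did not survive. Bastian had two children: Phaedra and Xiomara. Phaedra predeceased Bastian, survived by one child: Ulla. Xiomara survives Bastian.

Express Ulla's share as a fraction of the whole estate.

The entire ₹160,000 passes to the descendants.
That amount (₹160,000) is divided into 2 shares of ₹80,000: Xiomara takes ₹80,000; Phaedra's ₹80,000 share passes to Phaedra's issue.
Phaedra's share (₹80,000) passes entirely to Ulla.

Ulla receives 1/2 of the estate.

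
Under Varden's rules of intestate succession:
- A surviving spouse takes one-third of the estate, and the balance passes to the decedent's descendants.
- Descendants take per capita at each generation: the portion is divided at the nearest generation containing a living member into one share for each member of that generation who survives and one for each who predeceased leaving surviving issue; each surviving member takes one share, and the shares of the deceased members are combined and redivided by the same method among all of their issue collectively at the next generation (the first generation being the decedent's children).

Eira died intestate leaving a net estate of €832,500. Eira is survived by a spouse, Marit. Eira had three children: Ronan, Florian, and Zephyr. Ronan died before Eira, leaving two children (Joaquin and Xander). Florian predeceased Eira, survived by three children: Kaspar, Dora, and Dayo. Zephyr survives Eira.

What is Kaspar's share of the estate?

Marit takes one-third of €832,500 = €277,500. The remaining €555,000 passes to the descendants.
The descendants' portion (€555,000) is divided at the children's generation into 3 shares of €185,000. Zephyr takes €185,000. The 2 shares of the deceased (Ronan and Florian) are combined into a pool of €370,000.
That pool (€370,000) is divided at the grandchildren's generation equally among Joaquin, Xander, Kaspar, Dora, and Dayo: €74,000 each.

Kaspar receives €74,000.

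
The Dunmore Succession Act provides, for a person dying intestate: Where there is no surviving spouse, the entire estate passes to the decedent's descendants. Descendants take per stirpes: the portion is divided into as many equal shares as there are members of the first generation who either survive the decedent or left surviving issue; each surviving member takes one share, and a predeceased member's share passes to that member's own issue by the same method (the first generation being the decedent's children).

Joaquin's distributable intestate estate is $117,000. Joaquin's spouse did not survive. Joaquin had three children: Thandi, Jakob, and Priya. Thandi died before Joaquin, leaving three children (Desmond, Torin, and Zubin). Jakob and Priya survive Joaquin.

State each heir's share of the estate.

The entire $117,000 passes to the descendants.
That amount ($117,000) is divided into 3 shares of $39,000: Jakob and Priya each take $39,000; Thandi's $39,000 share passes to Thandi's issue.
Thandi's share ($39,000) is divided into 3 shares of $13,000: Desmond, Torin, and Zubin each take $13,000.

Desmond: $13,000; Torin: $13,000; Zubin: $13,000; Jakob: $39,000; Priya: $39,000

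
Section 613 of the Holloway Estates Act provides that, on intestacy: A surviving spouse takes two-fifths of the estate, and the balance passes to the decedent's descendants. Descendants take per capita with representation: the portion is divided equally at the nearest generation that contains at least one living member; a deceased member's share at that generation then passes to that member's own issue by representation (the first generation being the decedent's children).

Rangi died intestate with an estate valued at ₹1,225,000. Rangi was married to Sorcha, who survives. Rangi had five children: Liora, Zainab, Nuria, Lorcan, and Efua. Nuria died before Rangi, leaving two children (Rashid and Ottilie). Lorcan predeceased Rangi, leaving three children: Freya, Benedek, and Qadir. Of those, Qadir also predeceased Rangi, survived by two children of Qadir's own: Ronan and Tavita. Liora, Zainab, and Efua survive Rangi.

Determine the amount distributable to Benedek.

Benedek receives ₹49,000.

Sorcha takes two-fifths of ₹1,225,000 = ₹490,000. The remaining ₹735,000 passes to the descendants.
The descendants' portion (₹735,000) is divided into 5 shares of ₹147,000: Liora, Zainab, and Efua each take ₹147,000; Nuria's ₹147,000 share passes to Nuria's issue; Lorcan's ₹147,000 share passes to Lorcan's issue.
Nuria's share (₹147,000) is divided into 2 shares of ₹73,500: Rashid and Ottilie each take ₹73,500.
Lorcan's share (₹147,000) is divided into 3 shares of ₹49,000: Freya and Benedek each take ₹49,000; Qadir's ₹49,000 share passes to Qadir's issue.
Qadir's share (₹49,000) is divided into 2 shares of ₹24,500: Ronan and Tavita each take ₹24,500.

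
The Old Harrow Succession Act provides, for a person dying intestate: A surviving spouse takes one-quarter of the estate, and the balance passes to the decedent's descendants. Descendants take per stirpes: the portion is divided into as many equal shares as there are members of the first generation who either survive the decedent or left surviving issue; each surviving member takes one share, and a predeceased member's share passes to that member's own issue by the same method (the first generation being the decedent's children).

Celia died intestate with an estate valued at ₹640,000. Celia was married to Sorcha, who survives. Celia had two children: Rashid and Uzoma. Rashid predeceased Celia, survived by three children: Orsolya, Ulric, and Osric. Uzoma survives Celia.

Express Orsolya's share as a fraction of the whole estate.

Sorcha takes one-quarter of ₹640,000 = ₹160,000. The remaining ₹480,000 passes to the descendants.
The descendants' portion (₹480,000) is divided into 2 shares of ₹240,000: Uzoma takes ₹240,000; Rashid's ₹240,000 share passes to Rashid's issue.
Rashid's share (₹240,000) is divided into 3 shares of ₹80,000: Orsolya, Ulric, and Osric each take ₹80,000.

Orsolya receives 1/8 of the estate.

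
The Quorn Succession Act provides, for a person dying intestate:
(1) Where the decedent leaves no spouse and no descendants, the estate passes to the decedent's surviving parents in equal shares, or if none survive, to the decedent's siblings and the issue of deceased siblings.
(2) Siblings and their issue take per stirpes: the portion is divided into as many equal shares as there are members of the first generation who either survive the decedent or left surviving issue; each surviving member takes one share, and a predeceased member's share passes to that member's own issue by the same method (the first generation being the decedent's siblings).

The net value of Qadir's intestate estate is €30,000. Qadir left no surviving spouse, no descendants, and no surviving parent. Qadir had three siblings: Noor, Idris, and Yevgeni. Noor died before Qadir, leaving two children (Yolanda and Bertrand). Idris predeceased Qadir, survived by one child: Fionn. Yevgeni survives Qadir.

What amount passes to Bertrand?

Bertrand receives €5,000.

The entire €30,000 passes to the siblings and their issue.
That amount (€30,000) is divided into 3 shares of €10,000: Yevgeni takes €10,000; Noor's €10,000 share passes to Noor's issue; Idris's €10,000 share passes to Idris's issue.
Noor's share (€10,000) is divided into 2 shares of €5,000: Yolanda and Bertrand each take €5,000.
Idris's share (€10,000) passes entirely to Fionn.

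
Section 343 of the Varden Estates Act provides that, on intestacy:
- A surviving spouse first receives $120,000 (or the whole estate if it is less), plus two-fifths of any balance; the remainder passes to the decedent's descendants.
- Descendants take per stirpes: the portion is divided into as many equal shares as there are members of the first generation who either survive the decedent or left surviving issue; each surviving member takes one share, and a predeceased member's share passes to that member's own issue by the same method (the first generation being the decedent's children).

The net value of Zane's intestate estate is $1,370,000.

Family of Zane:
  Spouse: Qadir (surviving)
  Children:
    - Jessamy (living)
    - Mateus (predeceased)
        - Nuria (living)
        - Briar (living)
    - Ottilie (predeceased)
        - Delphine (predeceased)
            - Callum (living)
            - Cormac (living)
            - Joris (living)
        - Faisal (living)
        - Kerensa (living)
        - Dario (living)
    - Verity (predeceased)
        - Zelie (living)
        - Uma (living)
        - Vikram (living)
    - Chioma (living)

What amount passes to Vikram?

Vikram receives $50,000.

Qadir first takes $120,000, leaving a balance of $1,250,000. Qadir then takes two-fifths of the balance ($500,000), for a total of $620,000. The remaining $750,000 passes to the descendants.
The descendants' portion ($750,000) is divided into 5 shares of $150,000: Jessamy and Chioma each take $150,000; Mateus's $150,000 share passes to Mateus's issue; Ottilie's $150,000 share passes to Ottilie's issue; Verity's $150,000 share passes to Verity's issue.
Mateus's share ($150,000) is divided into 2 shares of $75,000: Nuria and Briar each take $75,000.
Ottilie's share ($150,000) is divided into 4 shares of $37,500: Faisal, Kerensa, and Dario each take $37,500; Delphine's $37,500 share passes to Delphine's issue.
Delphine's share ($37,500) is divided into 3 shares of $12,500: Callum, Cormac, and Joris each take $12,500.
Verity's share ($150,000) is divided into 3 shares of $50,000: Zelie, Uma, and Vikram each take $50,000.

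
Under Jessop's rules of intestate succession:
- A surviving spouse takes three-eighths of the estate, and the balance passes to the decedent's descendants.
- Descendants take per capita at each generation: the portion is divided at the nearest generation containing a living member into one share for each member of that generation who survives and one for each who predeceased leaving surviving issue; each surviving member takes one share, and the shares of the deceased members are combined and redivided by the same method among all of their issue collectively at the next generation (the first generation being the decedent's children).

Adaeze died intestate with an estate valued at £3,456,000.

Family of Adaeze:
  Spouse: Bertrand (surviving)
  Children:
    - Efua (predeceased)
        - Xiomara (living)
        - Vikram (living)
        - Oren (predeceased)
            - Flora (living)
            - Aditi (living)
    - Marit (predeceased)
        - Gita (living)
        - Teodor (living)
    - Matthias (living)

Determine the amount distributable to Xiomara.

Bertrand takes three-eighths of £3,456,000 = £1,296,000. The remaining £2,160,000 passes to the descendants.
The descendants' portion (£2,160,000) is divided at the children's generation into 3 shares of £720,000. Matthias takes £720,000. The 2 shares of the deceased (Efua and Marit) are combined into a pool of £1,440,000.
That pool (£1,440,000) is divided at the grandchildren's generation into 5 shares of £288,000. Xiomara, Vikram, Gita, and Teodor each take £288,000. The remaining share for the deceased Oren (£288,000) is carried to the next generation.
That pool (£288,000) is divided at the great-grandchildren's generation equally among Flora and Aditi: £144,000 each.

Xiomara receives £288,000.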